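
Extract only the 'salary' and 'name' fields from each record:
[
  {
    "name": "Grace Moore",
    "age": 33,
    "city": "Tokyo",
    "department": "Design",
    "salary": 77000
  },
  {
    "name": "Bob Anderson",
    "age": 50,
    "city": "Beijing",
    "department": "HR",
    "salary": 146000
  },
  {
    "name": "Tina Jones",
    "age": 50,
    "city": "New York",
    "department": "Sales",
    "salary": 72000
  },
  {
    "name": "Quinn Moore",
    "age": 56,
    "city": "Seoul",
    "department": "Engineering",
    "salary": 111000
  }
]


Original: 4 records with fields: name, age, city, department, salary
Keep: ['salary', 'name']
Drop: ['age', 'city', 'department']
Result: 4 records, 2 fields each

[
  {
    "salary": 77000,
    "name": "Grace Moore"
  },
  {
    "salary": 146000,
    "name": "Bob Anderson"
  },
  {
    "salary": 72000,
    "name": "Tina Jones"
  },
  {
    "salary": 111000,
    "name": "Quinn Moore"
  }
]


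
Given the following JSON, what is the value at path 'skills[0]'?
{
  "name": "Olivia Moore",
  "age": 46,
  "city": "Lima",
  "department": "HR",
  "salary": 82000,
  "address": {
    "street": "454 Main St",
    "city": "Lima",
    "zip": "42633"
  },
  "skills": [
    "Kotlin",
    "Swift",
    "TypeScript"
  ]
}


Query: skills[0]
Path: skills -> first element
Value: Kotlin

Kotlin


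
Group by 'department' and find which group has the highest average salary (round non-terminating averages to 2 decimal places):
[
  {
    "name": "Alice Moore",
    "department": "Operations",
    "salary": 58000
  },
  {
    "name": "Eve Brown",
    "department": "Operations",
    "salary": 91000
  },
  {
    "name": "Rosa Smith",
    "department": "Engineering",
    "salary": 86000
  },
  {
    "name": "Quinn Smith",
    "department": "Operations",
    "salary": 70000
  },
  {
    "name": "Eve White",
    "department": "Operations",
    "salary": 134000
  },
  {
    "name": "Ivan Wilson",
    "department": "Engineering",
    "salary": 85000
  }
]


Group by: department

Groups:
  Engineering: 2 people, avg salary = 171000/2 = $85500
  Operations: 4 people, avg salary = 353000/4 = $88250

Highest average salary: Operations ($88250)

Operations ($88250)


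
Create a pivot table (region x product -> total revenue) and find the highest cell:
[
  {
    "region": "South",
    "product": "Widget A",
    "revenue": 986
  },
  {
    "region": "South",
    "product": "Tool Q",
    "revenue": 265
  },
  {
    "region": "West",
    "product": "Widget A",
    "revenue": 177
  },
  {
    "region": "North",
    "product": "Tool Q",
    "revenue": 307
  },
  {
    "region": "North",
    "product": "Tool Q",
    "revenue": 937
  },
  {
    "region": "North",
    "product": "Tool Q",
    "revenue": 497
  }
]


Pivot: region (rows) x product (columns) -> total revenue

     Tool Q        Widget A    
North         1741             0  
South          265           986  
West             0           177  

Highest: North / Tool Q = $1741

North / Tool Q = $1741


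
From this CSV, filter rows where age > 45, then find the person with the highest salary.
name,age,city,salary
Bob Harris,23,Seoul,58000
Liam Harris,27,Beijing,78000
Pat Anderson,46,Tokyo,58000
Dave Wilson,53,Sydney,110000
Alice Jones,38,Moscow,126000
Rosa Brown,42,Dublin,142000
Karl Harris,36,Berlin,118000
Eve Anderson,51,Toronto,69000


Filter: age > 45
Sort by: salary (descending)

Filtered records (3):
  Dave Wilson, age 53, salary $110000
  Eve Anderson, age 51, salary $69000
  Pat Anderson, age 46, salary $58000

Highest salary: Dave Wilson ($110000)

Dave Wilson


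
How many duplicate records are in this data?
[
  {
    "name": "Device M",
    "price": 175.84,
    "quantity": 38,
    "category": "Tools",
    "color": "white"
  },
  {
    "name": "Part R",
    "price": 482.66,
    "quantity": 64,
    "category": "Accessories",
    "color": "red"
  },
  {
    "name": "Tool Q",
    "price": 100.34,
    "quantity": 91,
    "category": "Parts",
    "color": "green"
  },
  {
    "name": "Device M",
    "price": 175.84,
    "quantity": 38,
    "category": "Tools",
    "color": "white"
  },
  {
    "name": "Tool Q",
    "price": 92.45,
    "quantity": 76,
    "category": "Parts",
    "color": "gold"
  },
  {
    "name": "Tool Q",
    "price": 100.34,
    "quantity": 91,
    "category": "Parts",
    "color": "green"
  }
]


Checking 6 records for duplicates:

  Row 1: Device M ($175.84, qty 38)
  Row 2: Part R ($482.66, qty 64)
  Row 3: Tool Q ($100.34, qty 91)
  Row 4: Device M ($175.84, qty 38) <-- DUPLICATE
  Row 5: Tool Q ($92.45, qty 76)
  Row 6: Tool Q ($100.34, qty 91) <-- DUPLICATE

Duplicates found: 2
Unique records: 4

2 duplicates, 4 unique


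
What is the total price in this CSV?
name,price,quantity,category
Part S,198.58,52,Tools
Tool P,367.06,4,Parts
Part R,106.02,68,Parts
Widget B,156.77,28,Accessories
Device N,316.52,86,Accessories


Computing total price:
Values: [198.58, 367.06, 106.02, 156.77, 316.52]
Sum = 1144.95

1144.95


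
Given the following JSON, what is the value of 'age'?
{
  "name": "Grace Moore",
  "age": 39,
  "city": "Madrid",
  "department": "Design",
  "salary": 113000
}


Looking up field 'age'
Value: 39

39


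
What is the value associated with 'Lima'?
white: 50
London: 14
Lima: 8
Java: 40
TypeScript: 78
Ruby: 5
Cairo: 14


Looking up key 'Lima'
Value: 8

8


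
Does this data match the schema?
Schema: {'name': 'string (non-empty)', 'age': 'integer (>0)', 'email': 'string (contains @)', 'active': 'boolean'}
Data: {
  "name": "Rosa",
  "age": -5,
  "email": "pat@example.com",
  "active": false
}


Validating each field against schema:
  name: OK (non-empty string)
  age: FAIL (-5 is not > 0)
  email: OK (string with @)
  active: OK (boolean)

Result: INVALID (1 error: age)

INVALID (1 error: age)


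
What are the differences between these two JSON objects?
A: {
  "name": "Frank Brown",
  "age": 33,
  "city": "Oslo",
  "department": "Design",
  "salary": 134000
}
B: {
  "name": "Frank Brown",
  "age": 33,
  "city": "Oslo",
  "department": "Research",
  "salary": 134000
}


Comparing each field (in key order):
  name: same
  age: same
  city: same
  department: DIFFERENT
  salary: same
Differences:
  department: Design -> Research

1 field(s) changed

1 change: department


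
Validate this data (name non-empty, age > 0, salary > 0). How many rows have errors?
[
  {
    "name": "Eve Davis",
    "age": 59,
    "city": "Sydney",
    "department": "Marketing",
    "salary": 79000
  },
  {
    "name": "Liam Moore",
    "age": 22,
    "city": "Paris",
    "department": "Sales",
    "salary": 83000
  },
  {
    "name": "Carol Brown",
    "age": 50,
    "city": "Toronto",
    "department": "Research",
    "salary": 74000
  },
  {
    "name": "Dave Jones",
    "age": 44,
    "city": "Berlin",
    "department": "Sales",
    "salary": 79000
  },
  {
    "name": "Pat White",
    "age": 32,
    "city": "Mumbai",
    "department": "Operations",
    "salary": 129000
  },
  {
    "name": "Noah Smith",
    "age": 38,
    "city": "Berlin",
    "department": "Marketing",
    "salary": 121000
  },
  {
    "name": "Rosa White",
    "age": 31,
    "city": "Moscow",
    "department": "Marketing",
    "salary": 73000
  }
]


Validating 7 records:
Rules: name non-empty, age > 0, salary > 0

  Row 1 (Eve Davis): OK
  Row 2 (Liam Moore): OK
  Row 3 (Carol Brown): OK
  Row 4 (Dave Jones): OK
  Row 5 (Pat White): OK
  Row 6 (Noah Smith): OK
  Row 7 (Rosa White): OK

Total errors: 0

0 errors


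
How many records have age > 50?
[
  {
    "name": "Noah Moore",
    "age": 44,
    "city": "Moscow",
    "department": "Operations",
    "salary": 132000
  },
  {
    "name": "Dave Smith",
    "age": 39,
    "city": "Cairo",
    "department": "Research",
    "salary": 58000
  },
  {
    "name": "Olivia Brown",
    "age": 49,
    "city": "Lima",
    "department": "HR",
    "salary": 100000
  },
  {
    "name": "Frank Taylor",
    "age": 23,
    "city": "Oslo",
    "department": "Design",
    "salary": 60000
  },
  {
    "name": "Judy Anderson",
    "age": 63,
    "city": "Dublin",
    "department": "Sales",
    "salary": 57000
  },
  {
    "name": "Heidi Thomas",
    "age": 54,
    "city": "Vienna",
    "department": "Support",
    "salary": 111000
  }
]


Data: 6 records
Condition: age > 50

Checking each record:
  Noah Moore: 44
  Dave Smith: 39
  Olivia Brown: 49
  Frank Taylor: 23
  Judy Anderson: 63 MATCH
  Heidi Thomas: 54 MATCH

Count: 2

2


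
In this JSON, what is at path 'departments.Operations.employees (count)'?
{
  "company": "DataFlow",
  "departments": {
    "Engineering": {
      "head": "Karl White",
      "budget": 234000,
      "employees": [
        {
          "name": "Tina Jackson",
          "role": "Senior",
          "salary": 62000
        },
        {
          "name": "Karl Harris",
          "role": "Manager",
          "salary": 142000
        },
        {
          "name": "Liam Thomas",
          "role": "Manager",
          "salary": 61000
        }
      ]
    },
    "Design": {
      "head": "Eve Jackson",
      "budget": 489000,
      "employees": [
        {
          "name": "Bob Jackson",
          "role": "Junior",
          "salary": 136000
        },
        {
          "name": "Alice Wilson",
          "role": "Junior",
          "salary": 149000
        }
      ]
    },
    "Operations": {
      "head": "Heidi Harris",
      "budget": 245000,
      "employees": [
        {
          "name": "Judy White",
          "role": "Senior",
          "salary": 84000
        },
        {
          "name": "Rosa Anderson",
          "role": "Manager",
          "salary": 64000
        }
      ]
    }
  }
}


Path: departments.Operations.employees (count)

Navigate:
  -> departments
  -> Operations
  -> employees (array, length 2)

2


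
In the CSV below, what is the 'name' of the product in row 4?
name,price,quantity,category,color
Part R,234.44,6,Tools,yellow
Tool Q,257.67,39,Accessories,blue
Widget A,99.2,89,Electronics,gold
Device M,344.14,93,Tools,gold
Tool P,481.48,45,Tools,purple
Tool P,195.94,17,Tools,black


Query: Row 4 ('Device M'), column 'name'
Value: Device M

Device M


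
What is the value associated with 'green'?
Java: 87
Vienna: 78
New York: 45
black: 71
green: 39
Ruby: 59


Looking up key 'green'
Value: 39

39


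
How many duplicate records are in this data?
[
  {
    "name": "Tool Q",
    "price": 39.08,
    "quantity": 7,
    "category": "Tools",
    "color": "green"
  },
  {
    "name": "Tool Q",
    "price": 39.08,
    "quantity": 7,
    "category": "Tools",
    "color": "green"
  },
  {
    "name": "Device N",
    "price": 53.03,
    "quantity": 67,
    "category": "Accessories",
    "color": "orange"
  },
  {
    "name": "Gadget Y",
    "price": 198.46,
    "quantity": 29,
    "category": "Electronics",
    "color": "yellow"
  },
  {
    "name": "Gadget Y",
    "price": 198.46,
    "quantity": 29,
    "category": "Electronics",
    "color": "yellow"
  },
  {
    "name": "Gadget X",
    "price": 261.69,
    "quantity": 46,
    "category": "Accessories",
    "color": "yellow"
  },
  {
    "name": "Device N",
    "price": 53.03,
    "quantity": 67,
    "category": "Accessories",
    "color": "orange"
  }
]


Checking 7 records for duplicates:

  Row 1: Tool Q ($39.08, qty 7)
  Row 2: Tool Q ($39.08, qty 7) <-- DUPLICATE
  Row 3: Device N ($53.03, qty 67)
  Row 4: Gadget Y ($198.46, qty 29)
  Row 5: Gadget Y ($198.46, qty 29) <-- DUPLICATE
  Row 6: Gadget X ($261.69, qty 46)
  Row 7: Device N ($53.03, qty 67) <-- DUPLICATE

Duplicates found: 3
Unique records: 4

3 duplicates, 4 unique


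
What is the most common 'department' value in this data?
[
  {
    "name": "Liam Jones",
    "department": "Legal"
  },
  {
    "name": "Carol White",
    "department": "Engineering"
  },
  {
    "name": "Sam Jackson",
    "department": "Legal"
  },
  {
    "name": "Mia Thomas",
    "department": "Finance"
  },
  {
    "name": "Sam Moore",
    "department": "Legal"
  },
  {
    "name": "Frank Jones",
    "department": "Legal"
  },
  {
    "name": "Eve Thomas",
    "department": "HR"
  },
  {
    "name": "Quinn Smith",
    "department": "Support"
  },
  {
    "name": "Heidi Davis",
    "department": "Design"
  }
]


Counting 'department' values across 9 records:

  Legal: 4 ####
  Engineering: 1 #
  Finance: 1 #
  HR: 1 #
  Support: 1 #
  Design: 1 #

Most common: Legal (4 times)

Legal (4 times)


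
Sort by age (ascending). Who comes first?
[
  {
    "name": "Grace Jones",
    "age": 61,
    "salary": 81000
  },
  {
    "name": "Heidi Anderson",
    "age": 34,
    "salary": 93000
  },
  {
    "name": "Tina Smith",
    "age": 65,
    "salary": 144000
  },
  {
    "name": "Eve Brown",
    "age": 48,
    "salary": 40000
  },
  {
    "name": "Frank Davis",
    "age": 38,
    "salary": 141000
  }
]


Sort by: age (ascending)

Sorted order:
  1. Heidi Anderson (age = 34)
  2. Frank Davis (age = 38)
  3. Eve Brown (age = 48)
  4. Grace Jones (age = 61)
  5. Tina Smith (age = 65)

First: Heidi Anderson

Heidi Anderson


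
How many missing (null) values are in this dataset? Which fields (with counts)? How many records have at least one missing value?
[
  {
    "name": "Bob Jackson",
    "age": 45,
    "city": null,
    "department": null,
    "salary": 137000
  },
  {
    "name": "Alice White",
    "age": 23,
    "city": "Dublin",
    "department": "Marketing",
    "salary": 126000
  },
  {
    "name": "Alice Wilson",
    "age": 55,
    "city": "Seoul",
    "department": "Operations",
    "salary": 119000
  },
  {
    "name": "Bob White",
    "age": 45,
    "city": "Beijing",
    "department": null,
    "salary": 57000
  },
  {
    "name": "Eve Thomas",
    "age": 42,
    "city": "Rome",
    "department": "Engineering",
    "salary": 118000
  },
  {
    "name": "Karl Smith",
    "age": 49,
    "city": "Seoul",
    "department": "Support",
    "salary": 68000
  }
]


Checking for missing (null) values in 6 records:

  Bob Jackson: city, department
  Alice White: complete
  Alice Wilson: complete
  Bob White: department
  Eve Thomas: complete
  Karl Smith: complete

Per field:
  name: 0 missing
  age: 0 missing
  city: 1 missing
  department: 2 missing
  salary: 0 missing

Total missing values: 3
Records with any missing: 2

3 missing values (city: 1, department: 2); 2 incomplete records


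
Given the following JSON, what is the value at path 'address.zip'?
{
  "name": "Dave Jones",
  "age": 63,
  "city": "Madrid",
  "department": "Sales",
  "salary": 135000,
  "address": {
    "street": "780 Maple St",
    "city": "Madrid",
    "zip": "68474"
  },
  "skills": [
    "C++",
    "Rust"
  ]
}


Query: address.zip
Path: address -> zip
Value: 68474

68474


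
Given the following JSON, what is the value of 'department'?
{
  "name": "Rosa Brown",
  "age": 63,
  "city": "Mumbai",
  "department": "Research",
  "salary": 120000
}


Looking up field 'department'
Value: Research

Research


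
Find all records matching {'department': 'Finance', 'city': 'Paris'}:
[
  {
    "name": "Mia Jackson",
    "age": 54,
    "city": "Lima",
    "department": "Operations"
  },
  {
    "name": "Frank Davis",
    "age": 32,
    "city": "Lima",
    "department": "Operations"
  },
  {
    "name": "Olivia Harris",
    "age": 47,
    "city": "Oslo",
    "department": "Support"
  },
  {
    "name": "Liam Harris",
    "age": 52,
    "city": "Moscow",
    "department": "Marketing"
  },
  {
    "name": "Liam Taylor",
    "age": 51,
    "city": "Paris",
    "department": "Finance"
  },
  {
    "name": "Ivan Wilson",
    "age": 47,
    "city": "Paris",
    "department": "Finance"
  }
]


Search criteria: {'department': 'Finance', 'city': 'Paris'}

Checking 6 records:
  Mia Jackson: {department: Operations, city: Lima}
  Frank Davis: {department: Operations, city: Lima}
  Olivia Harris: {department: Support, city: Oslo}
  Liam Harris: {department: Marketing, city: Moscow}
  Liam Taylor: {department: Finance, city: Paris} <-- MATCH
  Ivan Wilson: {department: Finance, city: Paris} <-- MATCH

Matches: ["Liam Taylor", "Ivan Wilson"]

["Liam Taylor", "Ivan Wilson"]


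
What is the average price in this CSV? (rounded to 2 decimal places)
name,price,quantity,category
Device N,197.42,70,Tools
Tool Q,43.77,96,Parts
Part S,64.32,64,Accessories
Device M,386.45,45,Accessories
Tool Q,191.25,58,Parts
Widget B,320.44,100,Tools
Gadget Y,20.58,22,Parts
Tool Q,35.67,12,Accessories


Computing average price:
Values: [197.42, 43.77, 64.32, 386.45, 191.25, 320.44, 20.58, 35.67]
Sum = 1259.90
Count = 8
Average = 1259.90/8 = 157.4875 exactly -> 157.49 (rounded half-up to 2 decimal places)

157.49


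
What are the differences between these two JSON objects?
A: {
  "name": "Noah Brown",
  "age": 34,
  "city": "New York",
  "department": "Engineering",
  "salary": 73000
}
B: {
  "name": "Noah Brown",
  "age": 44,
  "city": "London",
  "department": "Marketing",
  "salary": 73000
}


Comparing each field (in key order):
  name: same
  age: DIFFERENT
  city: DIFFERENT
  department: DIFFERENT
  salary: same
Differences:
  age: 34 -> 44
  city: New York -> London
  department: Engineering -> Marketing

3 field(s) changed

3 changes: age, city, department


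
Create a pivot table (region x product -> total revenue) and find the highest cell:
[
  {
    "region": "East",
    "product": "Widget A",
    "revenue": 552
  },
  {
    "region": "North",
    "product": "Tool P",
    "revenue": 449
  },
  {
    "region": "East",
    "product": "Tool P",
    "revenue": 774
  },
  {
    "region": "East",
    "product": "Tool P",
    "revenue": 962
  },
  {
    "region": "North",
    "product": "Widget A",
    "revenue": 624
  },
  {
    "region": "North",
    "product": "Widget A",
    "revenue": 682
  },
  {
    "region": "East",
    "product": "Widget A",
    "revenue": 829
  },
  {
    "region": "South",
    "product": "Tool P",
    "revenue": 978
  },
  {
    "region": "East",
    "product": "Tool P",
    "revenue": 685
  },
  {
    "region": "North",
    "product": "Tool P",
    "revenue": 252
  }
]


Pivot: region (rows) x product (columns) -> total revenue

     Tool P        Widget A    
East          2421          1381  
North          701          1306  
South          978             0  

Highest: East / Tool P = $2421

East / Tool P = $2421


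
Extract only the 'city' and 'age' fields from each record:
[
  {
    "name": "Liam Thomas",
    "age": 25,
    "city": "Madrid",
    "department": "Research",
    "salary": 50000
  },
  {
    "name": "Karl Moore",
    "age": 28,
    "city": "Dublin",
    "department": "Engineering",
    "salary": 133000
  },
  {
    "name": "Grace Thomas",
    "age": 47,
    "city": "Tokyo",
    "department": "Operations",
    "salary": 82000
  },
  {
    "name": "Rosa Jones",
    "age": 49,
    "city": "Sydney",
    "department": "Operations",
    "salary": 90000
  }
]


Original: 4 records with fields: name, age, city, department, salary
Keep: ['city', 'age']
Drop: ['name', 'department', 'salary']
Result: 4 records, 2 fields each

[
  {
    "city": "Madrid",
    "age": 25
  },
  {
    "city": "Dublin",
    "age": 28
  },
  {
    "city": "Tokyo",
    "age": 47
  },
  {
    "city": "Sydney",
    "age": 49
  }
]


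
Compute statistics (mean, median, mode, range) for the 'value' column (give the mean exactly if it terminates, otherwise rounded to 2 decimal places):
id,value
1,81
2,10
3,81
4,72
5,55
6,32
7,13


Data: [81, 10, 81, 72, 55, 32, 13]
Count: 7
Sum: 344
Mean: 344/7 ≈ 49.14 (rounded to 2 decimal places)
Sorted: [10, 13, 32, 55, 72, 81, 81]
Median: 55.0
Mode: 81 (2 times)
Range: 81 - 10 = 71
Min: 10, Max: 81

mean≈49.14, median=55.0, mode=81, range=71


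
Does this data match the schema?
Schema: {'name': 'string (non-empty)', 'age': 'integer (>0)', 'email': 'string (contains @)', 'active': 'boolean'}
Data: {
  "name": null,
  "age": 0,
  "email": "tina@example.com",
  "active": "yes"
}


Validating each field against schema:
  name: FAIL (null is not a string)
  age: FAIL (0 is not > 0)
  email: OK (string with @)
  active: FAIL ("yes" is not a boolean)

Result: INVALID (3 errors: name, age, active)

INVALID (3 errors: name, age, active)


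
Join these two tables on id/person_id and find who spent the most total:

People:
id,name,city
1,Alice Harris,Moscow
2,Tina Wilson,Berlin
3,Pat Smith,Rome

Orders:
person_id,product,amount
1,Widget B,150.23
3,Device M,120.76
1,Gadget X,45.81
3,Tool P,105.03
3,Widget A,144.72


Join on: people.id = orders.person_id

Joined rows:
  Alice Harris (Moscow) bought Widget B for $150.23
  Pat Smith (Rome) bought Device M for $120.76
  Alice Harris (Moscow) bought Gadget X for $45.81
  Pat Smith (Rome) bought Tool P for $105.03
  Pat Smith (Rome) bought Widget A for $144.72

Total per person:
  Pat Smith: $370.51
  Alice Harris: $196.04

Top spender: Pat Smith ($370.51)

Pat Smith ($370.51)


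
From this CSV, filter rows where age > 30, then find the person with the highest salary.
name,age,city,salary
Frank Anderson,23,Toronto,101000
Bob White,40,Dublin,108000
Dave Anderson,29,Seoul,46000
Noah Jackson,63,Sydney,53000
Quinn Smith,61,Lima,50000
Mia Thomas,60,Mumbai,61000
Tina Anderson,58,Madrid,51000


Filter: age > 30
Sort by: salary (descending)

Filtered records (5):
  Bob White, age 40, salary $108000
  Mia Thomas, age 60, salary $61000
  Noah Jackson, age 63, salary $53000
  Tina Anderson, age 58, salary $51000
  Quinn Smith, age 61, salary $50000

Highest salary: Bob White ($108000)

Bob White


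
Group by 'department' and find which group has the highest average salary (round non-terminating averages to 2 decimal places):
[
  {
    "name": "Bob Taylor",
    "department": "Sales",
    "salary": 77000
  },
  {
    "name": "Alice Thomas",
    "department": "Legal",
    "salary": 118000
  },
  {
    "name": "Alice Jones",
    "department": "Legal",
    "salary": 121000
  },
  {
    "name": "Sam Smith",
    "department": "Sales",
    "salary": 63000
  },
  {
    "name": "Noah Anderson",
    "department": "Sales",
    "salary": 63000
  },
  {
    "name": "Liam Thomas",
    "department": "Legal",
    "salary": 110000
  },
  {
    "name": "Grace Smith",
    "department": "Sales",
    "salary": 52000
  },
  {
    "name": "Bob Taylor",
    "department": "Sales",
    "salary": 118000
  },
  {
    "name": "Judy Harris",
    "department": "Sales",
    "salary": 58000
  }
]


Group by: department

Groups:
  Legal: 3 people, avg salary = 349000/3 ≈ $116333.33
  Sales: 6 people, avg salary = 431000/6 ≈ $71833.33

Highest average salary: Legal (≈$116333.33)

Legal (≈$116333.33)


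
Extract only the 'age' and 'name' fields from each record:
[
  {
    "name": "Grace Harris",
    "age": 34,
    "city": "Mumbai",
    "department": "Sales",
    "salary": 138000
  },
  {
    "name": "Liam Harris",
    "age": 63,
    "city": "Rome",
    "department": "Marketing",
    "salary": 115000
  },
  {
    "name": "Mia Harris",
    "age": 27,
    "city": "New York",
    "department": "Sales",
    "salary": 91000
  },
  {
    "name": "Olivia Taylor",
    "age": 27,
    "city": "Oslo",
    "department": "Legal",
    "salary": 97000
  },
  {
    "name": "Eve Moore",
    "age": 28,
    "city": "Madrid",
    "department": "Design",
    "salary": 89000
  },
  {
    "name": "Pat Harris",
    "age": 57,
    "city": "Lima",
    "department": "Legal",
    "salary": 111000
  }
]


Original: 6 records with fields: name, age, city, department, salary
Keep: ['age', 'name']
Drop: ['city', 'department', 'salary']
Result: 6 records, 2 fields each

[
  {
    "age": 34,
    "name": "Grace Harris"
  },
  {
    "age": 63,
    "name": "Liam Harris"
  },
  {
    "age": 27,
    "name": "Mia Harris"
  },
  {
    "age": 27,
    "name": "Olivia Taylor"
  },
  {
    "age": 28,
    "name": "Eve Moore"
  },
  {
    "age": 57,
    "name": "Pat Harris"
  }
]


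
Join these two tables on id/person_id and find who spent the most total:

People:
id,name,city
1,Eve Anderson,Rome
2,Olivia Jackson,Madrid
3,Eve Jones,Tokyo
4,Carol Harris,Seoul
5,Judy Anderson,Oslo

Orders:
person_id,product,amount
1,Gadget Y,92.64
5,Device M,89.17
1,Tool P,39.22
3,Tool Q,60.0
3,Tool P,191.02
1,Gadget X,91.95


Join on: people.id = orders.person_id

Joined rows:
  Eve Anderson (Rome) bought Gadget Y for $92.64
  Judy Anderson (Oslo) bought Device M for $89.17
  Eve Anderson (Rome) bought Tool P for $39.22
  Eve Jones (Tokyo) bought Tool Q for $60.0
  Eve Jones (Tokyo) bought Tool P for $191.02
  Eve Anderson (Rome) bought Gadget X for $91.95

Total per person:
  Eve Jones: $251.02
  Eve Anderson: $223.81
  Judy Anderson: $89.17

Top spender: Eve Jones ($251.02)

Eve Jones ($251.02)


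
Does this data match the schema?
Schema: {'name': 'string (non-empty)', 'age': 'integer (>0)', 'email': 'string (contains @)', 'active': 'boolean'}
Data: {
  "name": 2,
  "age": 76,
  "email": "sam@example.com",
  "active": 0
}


Validating each field against schema:
  name: FAIL (2 is not a string)
  age: OK (positive integer)
  email: OK (string with @)
  active: FAIL (0 is not a boolean)

Result: INVALID (2 errors: name, active)

INVALID (2 errors: name, active)


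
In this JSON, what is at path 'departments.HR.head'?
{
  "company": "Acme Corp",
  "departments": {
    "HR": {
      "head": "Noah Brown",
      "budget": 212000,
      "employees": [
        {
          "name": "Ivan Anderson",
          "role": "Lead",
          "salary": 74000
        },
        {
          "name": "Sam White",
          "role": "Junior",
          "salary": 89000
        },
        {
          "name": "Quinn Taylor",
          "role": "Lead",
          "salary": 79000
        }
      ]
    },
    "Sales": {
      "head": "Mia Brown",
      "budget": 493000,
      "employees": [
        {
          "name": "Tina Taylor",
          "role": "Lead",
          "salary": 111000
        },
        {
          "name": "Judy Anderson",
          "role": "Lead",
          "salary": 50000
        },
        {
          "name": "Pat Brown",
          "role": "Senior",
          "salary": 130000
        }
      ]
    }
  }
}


Path: departments.HR.head

Navigate:
  -> departments
  -> HR
  -> head = 'Noah Brown'

Noah Brown


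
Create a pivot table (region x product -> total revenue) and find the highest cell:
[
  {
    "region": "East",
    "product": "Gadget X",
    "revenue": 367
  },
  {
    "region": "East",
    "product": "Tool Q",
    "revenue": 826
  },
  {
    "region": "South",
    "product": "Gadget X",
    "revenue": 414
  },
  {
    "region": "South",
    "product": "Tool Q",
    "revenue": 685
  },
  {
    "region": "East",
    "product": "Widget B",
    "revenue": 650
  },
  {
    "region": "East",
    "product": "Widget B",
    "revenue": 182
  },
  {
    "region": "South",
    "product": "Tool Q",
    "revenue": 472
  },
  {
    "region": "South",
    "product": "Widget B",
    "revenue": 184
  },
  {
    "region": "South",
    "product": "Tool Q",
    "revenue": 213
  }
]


Pivot: region (rows) x product (columns) -> total revenue

     Gadget X      Tool Q        Widget B    
East           367           826           832  
South          414          1370           184  

Highest: South / Tool Q = $1370

South / Tool Q = $1370


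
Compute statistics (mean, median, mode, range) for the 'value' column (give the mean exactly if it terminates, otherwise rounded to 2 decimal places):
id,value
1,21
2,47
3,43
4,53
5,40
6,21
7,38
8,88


Data: [21, 47, 43, 53, 40, 21, 38, 88]
Count: 8
Sum: 351
Mean: 351/8 = 43.875
Sorted: [21, 21, 38, 40, 43, 47, 53, 88]
Median: 41.5
Mode: 21 (2 times)
Range: 88 - 21 = 67
Min: 21, Max: 88

mean=43.875, median=41.5, mode=21, range=67


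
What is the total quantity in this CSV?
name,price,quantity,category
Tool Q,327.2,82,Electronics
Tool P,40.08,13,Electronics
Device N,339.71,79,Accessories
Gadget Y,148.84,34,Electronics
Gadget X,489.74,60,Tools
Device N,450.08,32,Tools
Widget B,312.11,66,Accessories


Computing total quantity:
Values: [82, 13, 79, 34, 60, 32, 66]
Sum = 366

366


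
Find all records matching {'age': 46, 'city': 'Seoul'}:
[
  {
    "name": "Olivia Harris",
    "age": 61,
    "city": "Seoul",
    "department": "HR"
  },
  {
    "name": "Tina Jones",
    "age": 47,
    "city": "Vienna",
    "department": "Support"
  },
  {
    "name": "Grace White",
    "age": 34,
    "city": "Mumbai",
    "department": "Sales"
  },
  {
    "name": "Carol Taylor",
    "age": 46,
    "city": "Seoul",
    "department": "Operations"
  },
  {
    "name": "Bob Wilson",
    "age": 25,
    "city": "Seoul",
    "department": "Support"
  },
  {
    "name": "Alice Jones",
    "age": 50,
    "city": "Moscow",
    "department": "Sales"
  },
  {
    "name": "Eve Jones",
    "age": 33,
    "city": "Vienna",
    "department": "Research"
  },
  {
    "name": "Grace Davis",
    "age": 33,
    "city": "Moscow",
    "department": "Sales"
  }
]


Search criteria: {'age': 46, 'city': 'Seoul'}

Checking 8 records:
  Olivia Harris: {age: 61, city: Seoul}
  Tina Jones: {age: 47, city: Vienna}
  Grace White: {age: 34, city: Mumbai}
  Carol Taylor: {age: 46, city: Seoul} <-- MATCH
  Bob Wilson: {age: 25, city: Seoul}
  Alice Jones: {age: 50, city: Moscow}
  Eve Jones: {age: 33, city: Vienna}
  Grace Davis: {age: 33, city: Moscow}

Matches: ["Carol Taylor"]

["Carol Taylor"]


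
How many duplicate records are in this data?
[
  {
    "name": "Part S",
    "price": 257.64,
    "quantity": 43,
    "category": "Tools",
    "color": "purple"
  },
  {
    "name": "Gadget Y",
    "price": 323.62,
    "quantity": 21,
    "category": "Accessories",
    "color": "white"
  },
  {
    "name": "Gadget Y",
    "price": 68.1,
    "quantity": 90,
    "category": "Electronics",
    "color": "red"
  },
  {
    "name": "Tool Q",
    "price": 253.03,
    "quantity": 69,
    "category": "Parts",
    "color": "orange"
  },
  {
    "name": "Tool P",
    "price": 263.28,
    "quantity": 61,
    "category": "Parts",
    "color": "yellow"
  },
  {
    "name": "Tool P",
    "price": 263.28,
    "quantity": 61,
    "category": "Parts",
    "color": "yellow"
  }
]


Checking 6 records for duplicates:

  Row 1: Part S ($257.64, qty 43)
  Row 2: Gadget Y ($323.62, qty 21)
  Row 3: Gadget Y ($68.1, qty 90)
  Row 4: Tool Q ($253.03, qty 69)
  Row 5: Tool P ($263.28, qty 61)
  Row 6: Tool P ($263.28, qty 61) <-- DUPLICATE

Duplicates found: 1
Unique records: 5

1 duplicates, 5 unique


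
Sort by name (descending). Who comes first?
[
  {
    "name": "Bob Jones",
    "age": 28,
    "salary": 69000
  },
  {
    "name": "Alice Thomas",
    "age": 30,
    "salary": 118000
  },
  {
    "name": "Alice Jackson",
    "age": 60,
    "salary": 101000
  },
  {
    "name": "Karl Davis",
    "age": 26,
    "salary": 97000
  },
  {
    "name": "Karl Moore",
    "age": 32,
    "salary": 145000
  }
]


Sort by: name (descending)

Sorted order:
  1. Karl Moore (name = Karl Moore)
  2. Karl Davis (name = Karl Davis)
  3. Bob Jones (name = Bob Jones)
  4. Alice Thomas (name = Alice Thomas)
  5. Alice Jackson (name = Alice Jackson)

First: Karl Moore

Karl Moore


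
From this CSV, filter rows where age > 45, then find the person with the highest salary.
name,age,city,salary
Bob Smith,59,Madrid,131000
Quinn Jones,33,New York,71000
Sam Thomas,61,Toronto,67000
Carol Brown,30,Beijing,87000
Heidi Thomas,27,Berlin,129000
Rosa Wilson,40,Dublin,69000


Filter: age > 45
Sort by: salary (descending)

Filtered records (2):
  Bob Smith, age 59, salary $131000
  Sam Thomas, age 61, salary $67000

Highest salary: Bob Smith ($131000)

Bob Smith


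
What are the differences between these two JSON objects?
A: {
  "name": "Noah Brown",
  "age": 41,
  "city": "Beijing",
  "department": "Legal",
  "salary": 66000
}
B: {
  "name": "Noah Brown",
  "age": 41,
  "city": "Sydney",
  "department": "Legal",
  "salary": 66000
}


Comparing each field (in key order):
  name: same
  age: same
  city: DIFFERENT
  department: same
  salary: same
Differences:
  city: Beijing -> Sydney

1 field(s) changed

1 change: city


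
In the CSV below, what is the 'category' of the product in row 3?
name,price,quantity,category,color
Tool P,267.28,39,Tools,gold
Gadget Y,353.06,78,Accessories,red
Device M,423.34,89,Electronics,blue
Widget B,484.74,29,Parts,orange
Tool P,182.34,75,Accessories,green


Query: Row 3 ('Device M'), column 'category'
Value: Electronics

Electronics


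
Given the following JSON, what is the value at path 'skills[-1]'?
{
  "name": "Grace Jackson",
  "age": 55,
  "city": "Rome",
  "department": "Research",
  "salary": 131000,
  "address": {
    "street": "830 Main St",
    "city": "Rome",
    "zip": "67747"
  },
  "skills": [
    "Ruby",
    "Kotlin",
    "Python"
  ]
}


Query: skills[-1]
Path: skills -> last element
Value: Python

Python


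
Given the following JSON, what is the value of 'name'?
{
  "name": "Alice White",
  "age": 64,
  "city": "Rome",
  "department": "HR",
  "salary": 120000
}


Looking up field 'name'
Value: Alice White

Alice White


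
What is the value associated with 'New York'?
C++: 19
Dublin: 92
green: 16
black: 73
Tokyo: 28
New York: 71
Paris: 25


Looking up key 'New York'
Value: 71

71


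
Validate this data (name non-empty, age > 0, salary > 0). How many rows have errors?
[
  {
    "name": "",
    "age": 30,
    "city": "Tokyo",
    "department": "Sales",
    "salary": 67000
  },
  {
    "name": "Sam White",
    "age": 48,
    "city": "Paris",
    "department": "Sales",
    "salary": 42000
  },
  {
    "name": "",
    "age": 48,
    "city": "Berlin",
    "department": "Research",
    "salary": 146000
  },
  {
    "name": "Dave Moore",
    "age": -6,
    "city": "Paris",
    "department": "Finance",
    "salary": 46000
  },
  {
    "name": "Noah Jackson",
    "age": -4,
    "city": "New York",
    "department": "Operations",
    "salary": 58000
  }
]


Validating 5 records:
Rules: name non-empty, age > 0, salary > 0

  Row 1 (???): empty name
  Row 2 (Sam White): OK
  Row 3 (???): empty name
  Row 4 (Dave Moore): negative age: -6
  Row 5 (Noah Jackson): negative age: -4

Total errors: 4

4 errors


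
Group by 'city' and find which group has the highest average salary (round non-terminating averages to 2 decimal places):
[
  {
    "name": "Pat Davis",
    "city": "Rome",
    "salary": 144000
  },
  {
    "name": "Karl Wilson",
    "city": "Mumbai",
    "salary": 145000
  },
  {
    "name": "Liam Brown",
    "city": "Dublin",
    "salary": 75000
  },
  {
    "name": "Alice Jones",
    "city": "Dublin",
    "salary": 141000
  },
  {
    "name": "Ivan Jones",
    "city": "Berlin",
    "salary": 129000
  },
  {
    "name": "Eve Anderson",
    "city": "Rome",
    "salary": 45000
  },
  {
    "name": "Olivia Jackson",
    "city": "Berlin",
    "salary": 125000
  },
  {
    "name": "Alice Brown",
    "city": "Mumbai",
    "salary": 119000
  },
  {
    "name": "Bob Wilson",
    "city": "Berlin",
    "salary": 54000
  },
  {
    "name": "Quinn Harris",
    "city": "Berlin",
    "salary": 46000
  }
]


Group by: city

Groups:
  Berlin: 4 people, avg salary = 354000/4 = $88500
  Dublin: 2 people, avg salary = 216000/2 = $108000
  Mumbai: 2 people, avg salary = 264000/2 = $132000
  Rome: 2 people, avg salary = 189000/2 = $94500

Highest average salary: Mumbai ($132000)

Mumbai ($132000)


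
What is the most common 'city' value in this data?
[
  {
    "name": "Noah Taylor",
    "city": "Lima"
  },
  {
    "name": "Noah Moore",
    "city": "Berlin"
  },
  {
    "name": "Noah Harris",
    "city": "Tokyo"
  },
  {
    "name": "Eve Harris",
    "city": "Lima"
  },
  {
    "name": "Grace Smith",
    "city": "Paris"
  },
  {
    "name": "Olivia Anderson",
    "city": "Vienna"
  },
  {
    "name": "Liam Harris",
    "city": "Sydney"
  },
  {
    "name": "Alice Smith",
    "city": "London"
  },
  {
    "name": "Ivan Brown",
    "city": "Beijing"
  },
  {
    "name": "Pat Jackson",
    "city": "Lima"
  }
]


Counting 'city' values across 10 records:

  Lima: 3 ###
  Berlin: 1 #
  Tokyo: 1 #
  Paris: 1 #
  Vienna: 1 #
  Sydney: 1 #
  London: 1 #
  Beijing: 1 #

Most common: Lima (3 times)

Lima (3 times)


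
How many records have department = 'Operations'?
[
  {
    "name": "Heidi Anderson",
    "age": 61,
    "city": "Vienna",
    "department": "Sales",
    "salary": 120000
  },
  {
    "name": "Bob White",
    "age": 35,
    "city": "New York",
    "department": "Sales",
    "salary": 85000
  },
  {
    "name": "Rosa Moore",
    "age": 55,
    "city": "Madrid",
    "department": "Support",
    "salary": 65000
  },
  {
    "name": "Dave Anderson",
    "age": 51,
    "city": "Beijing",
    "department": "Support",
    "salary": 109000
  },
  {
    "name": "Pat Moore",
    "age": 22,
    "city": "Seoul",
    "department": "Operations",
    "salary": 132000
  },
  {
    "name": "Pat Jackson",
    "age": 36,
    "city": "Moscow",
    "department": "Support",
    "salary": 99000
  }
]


Data: 6 records
Condition: department = 'Operations'

Checking each record:
  Heidi Anderson: Sales
  Bob White: Sales
  Rosa Moore: Support
  Dave Anderson: Support
  Pat Moore: Operations MATCH
  Pat Jackson: Support

Count: 1

1


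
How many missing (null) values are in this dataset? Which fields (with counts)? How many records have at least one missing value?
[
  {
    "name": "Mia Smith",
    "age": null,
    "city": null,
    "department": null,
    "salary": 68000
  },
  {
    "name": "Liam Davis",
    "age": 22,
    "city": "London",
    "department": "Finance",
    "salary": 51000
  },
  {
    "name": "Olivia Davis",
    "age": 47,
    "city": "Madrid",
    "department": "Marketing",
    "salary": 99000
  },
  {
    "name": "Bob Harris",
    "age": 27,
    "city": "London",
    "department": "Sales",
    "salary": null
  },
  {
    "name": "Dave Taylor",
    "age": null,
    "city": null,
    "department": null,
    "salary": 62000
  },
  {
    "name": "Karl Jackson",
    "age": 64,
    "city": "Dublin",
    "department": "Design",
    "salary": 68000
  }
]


Checking for missing (null) values in 6 records:

  Mia Smith: age, city, department
  Liam Davis: complete
  Olivia Davis: complete
  Bob Harris: salary
  Dave Taylor: age, city, department
  Karl Jackson: complete

Per field:
  name: 0 missing
  age: 2 missing
  city: 2 missing
  department: 2 missing
  salary: 1 missing

Total missing values: 7
Records with any missing: 3

7 missing values (age: 2, city: 2, department: 2, salary: 1); 3 incomplete records


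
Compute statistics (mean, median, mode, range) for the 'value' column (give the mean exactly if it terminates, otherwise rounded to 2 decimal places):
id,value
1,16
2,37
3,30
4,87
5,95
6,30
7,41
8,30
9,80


Data: [16, 37, 30, 87, 95, 30, 41, 30, 80]
Count: 9
Sum: 446
Mean: 446/9 ≈ 49.56 (rounded to 2 decimal places)
Sorted: [16, 30, 30, 30, 37, 41, 80, 87, 95]
Median: 37.0
Mode: 30 (3 times)
Range: 95 - 16 = 79
Min: 16, Max: 95

mean≈49.56, median=37.0, mode=30, range=79


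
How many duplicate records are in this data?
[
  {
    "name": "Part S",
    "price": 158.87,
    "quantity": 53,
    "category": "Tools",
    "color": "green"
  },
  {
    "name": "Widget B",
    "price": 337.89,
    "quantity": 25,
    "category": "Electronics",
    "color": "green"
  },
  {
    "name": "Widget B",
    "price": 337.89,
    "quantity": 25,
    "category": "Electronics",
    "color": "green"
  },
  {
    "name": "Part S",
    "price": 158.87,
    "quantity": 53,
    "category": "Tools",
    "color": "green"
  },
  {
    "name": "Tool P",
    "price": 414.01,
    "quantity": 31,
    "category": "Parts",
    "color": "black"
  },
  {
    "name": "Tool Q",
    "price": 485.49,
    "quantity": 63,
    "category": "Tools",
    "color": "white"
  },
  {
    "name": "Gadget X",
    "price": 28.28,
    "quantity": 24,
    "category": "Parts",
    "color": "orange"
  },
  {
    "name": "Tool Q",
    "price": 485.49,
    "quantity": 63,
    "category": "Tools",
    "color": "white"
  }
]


Checking 8 records for duplicates:

  Row 1: Part S ($158.87, qty 53)
  Row 2: Widget B ($337.89, qty 25)
  Row 3: Widget B ($337.89, qty 25) <-- DUPLICATE
  Row 4: Part S ($158.87, qty 53) <-- DUPLICATE
  Row 5: Tool P ($414.01, qty 31)
  Row 6: Tool Q ($485.49, qty 63)
  Row 7: Gadget X ($28.28, qty 24)
  Row 8: Tool Q ($485.49, qty 63) <-- DUPLICATE

Duplicates found: 3
Unique records: 5

3 duplicates, 5 unique
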